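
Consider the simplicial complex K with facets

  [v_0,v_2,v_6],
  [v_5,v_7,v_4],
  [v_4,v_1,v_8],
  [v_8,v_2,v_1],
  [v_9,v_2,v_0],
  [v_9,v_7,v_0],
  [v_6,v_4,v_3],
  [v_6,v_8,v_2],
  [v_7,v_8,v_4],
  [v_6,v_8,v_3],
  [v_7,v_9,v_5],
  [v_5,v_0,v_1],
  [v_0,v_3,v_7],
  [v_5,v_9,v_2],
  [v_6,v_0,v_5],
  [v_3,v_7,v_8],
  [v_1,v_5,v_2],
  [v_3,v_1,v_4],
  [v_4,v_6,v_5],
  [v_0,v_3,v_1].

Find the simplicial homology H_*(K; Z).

We work with the vertex ordering v_0 < v_1 < v_2 < v_3 < v_4 < v_5 < v_6 < v_7 < v_8 < v_9. The simplices of K, each written with vertices in increasing order, are:

  0-simplices (10): [v_0], [v_1], [v_2], [v_3], [v_4], [v_5], [v_6], [v_7], [v_8], [v_9]
  1-simplices (30): (30 of them)
  2-simplices (20): (20 of them)

giving chain groups C_0 ≅ Z^10, C_1 ≅ Z^30, C_2 ≅ Z^20.

The boundary map ∂_1: C_1 → C_0 maps an edge to its endpoints' difference, ∂[p,q] = q − p. For instance
  ∂[v_1,v_3] = [v_3] − [v_1].
As a 10×30 matrix over Z this has rank 9, with invariant factors (1,1,1,1,1,1,1,1,1).

Boundary ∂_2: C_2 → C_1 acts by ∂[p,q,r] = [q,r] − [p,r] + [p,q]. For instance
  ∂[v_4,v_5,v_6] = [v_5,v_6] − [v_4,v_6] + [v_4,v_5],
  ∂[v_1,v_2,v_5] = [v_2,v_5] − [v_1,v_5] + [v_1,v_2].
The resulting 30×20 matrix has rank 20, and its Smith normal form has invariant factors (1,1,1,1,1,1,1,1,1,1,1,1,1,1,1,1,1,1,1,2).

From H_k ≅ ker(∂_k) / im(∂_{k+1}) we obtain:

  H_0: rank C_0 − rank ∂_1 = 10 − 9 = 1, and the invariant factors of ∂_1 are all 1, so H_0 = Z.
  H_1: rank ker ∂_1 − rank ∂_2 = (30 − 9) − 20 = 1, and ∂_2 has invariant factor 2 > 1, so H_1 = Z ⊕ Z/2.
  H_2: rank ker ∂_2 − rank ∂_3 = (20 − 20) − 0 = 0, and there is no ∂_3, so H_2 = 0.

As a check, the Euler characteristic is 10 − 30 + 20 = 0, which agrees with 1 − 1 + 0 = 0.

H_0 = Z,  H_1 = Z ⊕ Z/2,  H_2 = 0.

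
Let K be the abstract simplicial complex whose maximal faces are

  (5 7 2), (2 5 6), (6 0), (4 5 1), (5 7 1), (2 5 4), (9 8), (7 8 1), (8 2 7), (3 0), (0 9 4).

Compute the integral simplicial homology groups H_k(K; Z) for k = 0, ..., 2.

H_0 ≅ Z,  H_1 ≅ Z^2,  H_2 = 0.

Order the vertices as 0 < 1 < 2 < 3 < 4 < 5 < 6 < 7 < 8 < 9. Listing each simplex with vertices in this order, K has dimension 2 with simplices:

  0-simplices (10): [0], [1], [2], [3], [4], [5], [6], [7], [8], [9]
  1-simplices (19): [0,3], [0,4], [0,6], [0,9], [1,4], [1,5], [1,7], [1,8], [2,4], [2,5], [2,6], [2,7], [2,8], [4,5], [4,9], [5,6], [5,7], [7,8], [8,9]
  2-simplices (8): [0,4,9], [1,4,5], [1,5,7], [1,7,8], [2,4,5], [2,5,6], [2,5,7], [2,7,8]

so the chain groups are C_0 ≅ Z^10, C_1 ≅ Z^19, C_2 ≅ Z^8.

∂_1: C_1 → C_0 sends each edge [p,q] (with p < q) to q − p.
The 10×19 boundary matrix has rank 9 and Smith normal form diag(1,1,1,1,1,1,1,1,1).

∂_2: C_2 → C_1 acts by ∂[p,q,r] = [q,r] − [p,r] + [p,q]. For instance
  ∂[1,7,8] = [7,8] − [1,8] + [1,7],
  ∂[1,4,5] = [4,5] − [1,5] + [1,4].
This gives a 19×8 integer matrix of rank 8; reducing to Smith normal form yields diagonal entries (1,1,1,1,1,1,1,1).

From H_k ≅ ker(∂_k) / im(∂_{k+1}) we obtain:

  H_0: rank C_0 − rank ∂_1 = 10 − 9 = 1, and the invariant factors of ∂_1 are all 1, so H_0 = Z.
  H_1: rank ker ∂_1 − rank ∂_2 = (19 − 9) − 8 = 2, and the invariant factors of ∂_2 are all 1, so H_1 = Z^2.
  H_2: rank ker ∂_2 − rank ∂_3 = (8 − 8) − 0 = 0, and there is no ∂_3, so H_2 = 0.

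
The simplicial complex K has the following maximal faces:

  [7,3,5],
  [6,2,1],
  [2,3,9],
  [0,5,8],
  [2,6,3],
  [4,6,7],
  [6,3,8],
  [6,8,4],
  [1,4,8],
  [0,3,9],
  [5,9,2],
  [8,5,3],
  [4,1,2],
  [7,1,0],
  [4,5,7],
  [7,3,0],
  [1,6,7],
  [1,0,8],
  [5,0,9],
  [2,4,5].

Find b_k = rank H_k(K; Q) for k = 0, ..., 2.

b_0 = 1, b_1 = 1, b_2 = 0.

Take the total order 0 < 1 < 2 < 3 < 4 < 5 < 6 < 7 < 8 < 9 on the vertex set. Then K (dimension 2) consists of the simplices:

  0-simplices (10): [0], [1], [2], [3], [4], [5], [6], [7], [8], [9]
  1-simplices (30): (30 of them)
  2-simplices (20): (20 of them)

so the chain groups are C_0 ≅ Z^10, C_1 ≅ Z^30, C_2 ≅ Z^20.

Boundary ∂_1: C_1 → C_0 sends each edge [p,q] (with p < q) to q − p.
As a 10×30 matrix over Z this has rank 9, with invariant factors (1,1,1,1,1,1,1,1,1).

∂_2: C_2 → C_1 maps a triangle to the signed sum of its edges. For instance
  ∂[4,6,7] = [6,7] − [4,7] + [4,6],
  ∂[2,3,9] = [3,9] − [2,9] + [2,3].
As a 30×20 matrix over Z this has rank 20, with invariant factors (1,1,1,1,1,1,1,1,1,1,1,1,1,1,1,1,1,1,1,2).

From H_k ≅ ker(∂_k) / im(∂_{k+1}) we obtain:

  H_0: rank C_0 − rank ∂_1 = 10 − 9 = 1, and the invariant factors of ∂_1 are all 1, so H_0 ≅ Z.
  H_1: rank ker ∂_1 − rank ∂_2 = (30 − 9) − 20 = 1, and ∂_2 has invariant factor 2 > 1, so H_1 ≅ Z ⊕ Z/2.
  H_2: rank ker ∂_2 − rank ∂_3 = (20 − 20) − 0 = 0, and there is no ∂_3, so H_2 ≅ 0.

Hence the Betti numbers are b_0 = 1, b_1 = 1, b_2 = 0.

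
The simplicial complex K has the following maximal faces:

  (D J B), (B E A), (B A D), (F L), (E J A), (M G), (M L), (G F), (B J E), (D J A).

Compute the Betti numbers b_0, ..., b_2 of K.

b_0 = 2, b_1 = 1, b_2 = 1.

Order the vertices as A < B < D < E < F < G < J < L < M. Listing each simplex with vertices in this order, K has dimension 2 with simplices:

  0-simplices (9): A, B, D, E, F, G, J, L, M
  1-simplices (13): AB, AD, AE, AJ, BD, BE, BJ, DJ, EJ, FG, FL, GM, LM
  2-simplices (6): ABD, ABE, ADJ, AEJ, BDJ, BEJ

giving chain groups C_0 ≅ Z^9, C_1 ≅ Z^13, C_2 ≅ Z^6.

∂_1: C_1 → C_0 sends each edge [p,q] (with p < q) to q − p.
The resulting 9×13 matrix has rank 7, and its Smith normal form has invariant factors (1,1,1,1,1,1,1).

∂_2: C_2 → C_1 maps a triangle to the signed sum of its edges. For instance
  ∂BEJ = EJ − BJ + BE,
  ∂BDJ = DJ − BJ + BD.
The 13×6 boundary matrix has rank 5 and Smith normal form diag(1,1,1,1,1).

Now H_k = ker ∂_k / im ∂_{k+1}, so:

  H_0: rank C_0 − rank ∂_1 = 9 − 7 = 2, and the invariant factors of ∂_1 are all 1, so H_0 = Z^2.
  H_1: rank ker ∂_1 − rank ∂_2 = (13 − 7) − 5 = 1, and the invariant factors of ∂_2 are all 1, so H_1 = Z.
  H_2: rank ker ∂_2 − rank ∂_3 = (6 − 5) − 0 = 1, and there is no ∂_3, so H_2 = Z.

(K is a triangulation of the disjoint union of the circle S^1 and the 2-sphere S^2.)

Hence the Betti numbers are b_0 = 2, b_1 = 1, b_2 = 1.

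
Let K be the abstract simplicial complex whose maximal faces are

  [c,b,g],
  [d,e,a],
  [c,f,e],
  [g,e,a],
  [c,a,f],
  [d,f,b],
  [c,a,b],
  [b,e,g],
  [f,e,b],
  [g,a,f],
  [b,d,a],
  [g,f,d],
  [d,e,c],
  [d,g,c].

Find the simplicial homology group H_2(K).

Take the total order a < b < c < d < e < f < g on the vertex set. Then K (dimension 2) consists of the simplices:

  0-simplices (7): a, b, c, d, e, f, g
  1-simplices (21): ab, ac, ad, ae, af, ag, bc, bd, be, bf, bg, cd, ce, cf, cg, de, df, dg, ef, eg, fg
  2-simplices (14): abc, abd, acf, ade, aeg, afg, bcg, bdf, bef, beg, cde, cdg, cef, dfg

Hence C_0 ≅ Z^7, C_1 ≅ Z^21, C_2 ≅ Z^14.

∂_1: C_1 → C_0 sends each edge [p,q] (with p < q) to q − p. For instance
  ∂be = e − b.
The 7×21 boundary matrix has rank 6 and Smith normal form diag(1,1,1,1,1,1).

Boundary ∂_2: C_2 → C_1 sends each 2-simplex [p,q,r] to [q,r] − [p,r] + [p,q]. For instance
  ∂beg = eg − bg + be,
  ∂cef = ef − cf + ce.
This gives a 21×14 integer matrix of rank 13; reducing to Smith normal form yields diagonal entries (1,1,1,1,1,1,1,1,1,1,1,1,1).

Computing H_k = (kernel of ∂_k) / (image of ∂_{k+1}):

  H_2: rank ker ∂_2 − rank ∂_3 = (14 − 13) − 0 = 1, and there is no ∂_3, so H_2 = Z.

(K is a triangulation of the torus T^2.)

H_2 ≅ Z.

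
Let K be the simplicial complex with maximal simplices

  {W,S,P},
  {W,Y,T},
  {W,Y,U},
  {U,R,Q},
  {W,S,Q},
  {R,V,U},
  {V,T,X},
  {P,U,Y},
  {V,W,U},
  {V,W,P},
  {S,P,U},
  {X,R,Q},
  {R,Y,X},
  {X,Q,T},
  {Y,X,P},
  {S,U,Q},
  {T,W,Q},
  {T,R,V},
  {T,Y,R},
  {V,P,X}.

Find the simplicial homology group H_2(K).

We work with the vertex ordering P < Q < R < S < T < U < V < W < X < Y. The simplices of K, each written with vertices in increasing order, are:

  0-simplices (10): P, Q, R, S, T, U, V, W, X, Y
  1-simplices (30): PS, PU, PV, PW, PX, PY, QR, QS, QT, QU, QW, QX, RT, RU, RV, RX, RY, SU, SW, TV, TW, TX, TY, UV, UW, UY, VW, VX, WY, XY
  2-simplices (20): PSU, PSW, PUY, PVW, PVX, PXY, QRU, QRX, QSU, QSW, QTW, QTX, RTV, RTY, RUV, RXY, TVX, TWY, UVW, UWY

Hence C_0 ≅ Z^10, C_1 ≅ Z^30, C_2 ≅ Z^20.

Boundary ∂_1: C_1 → C_0 sends each edge [p,q] (with p < q) to q − p.
The 10×30 boundary matrix has rank 9 and Smith normal form diag(1,1,1,1,1,1,1,1,1).

Boundary ∂_2: C_2 → C_1 sends each 2-simplex [p,q,r] to [q,r] − [p,r] + [p,q]. For instance
  ∂PXY = XY − PY + PX,
  ∂QTW = TW − QW + QT.
The 30×20 boundary matrix has rank 20 and Smith normal form diag(1,1,1,1,1,1,1,1,1,1,1,1,1,1,1,1,1,1,1,2).

Reading off H_k = ker ∂_k / im ∂_{k+1}:

  H_2: rank ker ∂_2 − rank ∂_3 = (20 − 20) − 0 = 0, and there is no ∂_3, so H_2 ≅ 0.

H_2 ≅ 0.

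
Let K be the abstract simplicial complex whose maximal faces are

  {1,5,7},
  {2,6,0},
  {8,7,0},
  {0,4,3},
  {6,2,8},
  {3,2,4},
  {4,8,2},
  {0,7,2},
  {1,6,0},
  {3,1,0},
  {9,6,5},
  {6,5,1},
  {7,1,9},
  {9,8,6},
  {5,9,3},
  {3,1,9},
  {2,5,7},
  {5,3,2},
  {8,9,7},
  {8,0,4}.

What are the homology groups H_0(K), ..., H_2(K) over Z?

H_0 = Z,  H_1 = Z ⊕ Z/2,  H_2 = 0.

Order the vertices as 0 < 1 < 2 < 3 < 4 < 5 < 6 < 7 < 8 < 9. Listing each simplex with vertices in this order, K has dimension 2 with simplices:

  0-simplices (10): [0], [1], [2], [3], [4], [5], [6], [7], [8], [9]
  1-simplices (30): (30 of them)
  2-simplices (20): (20 of them)

so the chain groups are C_0 ≅ Z^10, C_1 ≅ Z^30, C_2 ≅ Z^20.

The boundary map ∂_1: C_1 → C_0 sends each edge [p,q] (with p < q) to q − p.
The 10×30 boundary matrix has rank 9 and Smith normal form diag(1,1,1,1,1,1,1,1,1).

The boundary map ∂_2: C_2 → C_1 sends each 2-simplex [p,q,r] to [q,r] − [p,r] + [p,q]. For instance
  ∂[1,5,6] = [5,6] − [1,6] + [1,5],
  ∂[7,8,9] = [8,9] − [7,9] + [7,8].
The 30×20 boundary matrix has rank 20 and Smith normal form diag(1,1,1,1,1,1,1,1,1,1,1,1,1,1,1,1,1,1,1,2).

Reading off H_k = ker ∂_k / im ∂_{k+1}:

  H_0: rank C_0 − rank ∂_1 = 10 − 9 = 1, and the invariant factors of ∂_1 are all 1, so H_0 ≅ Z.
  H_1: rank ker ∂_1 − rank ∂_2 = (30 − 9) − 20 = 1, and ∂_2 has invariant factor 2 > 1, so H_1 ≅ Z ⊕ Z/2.
  H_2: rank ker ∂_2 − rank ∂_3 = (20 − 20) − 0 = 0, and there is no ∂_3, so H_2 ≅ 0.

As a check, the Euler characteristic is 10 − 30 + 20 = 0, which agrees with 1 − 1 + 0 = 0.
(K is a triangulation of the Klein bottle.)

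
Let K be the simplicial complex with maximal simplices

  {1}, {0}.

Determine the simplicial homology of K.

H_0 ≅ Z^2.

Fix the vertex order 0 < 1 and write every simplex with vertices in increasing order. Then dim K = 0 and the simplices of K are:

  0-simplices (2): [0], [1]

giving chain groups C_0 ≅ Z^2.

Computing H_k = (kernel of ∂_k) / (image of ∂_{k+1}):

  H_0: rank C_0 − rank ∂_1 = 2 − 0 = 2, and there is no ∂_1, so H_0 ≅ Z^2.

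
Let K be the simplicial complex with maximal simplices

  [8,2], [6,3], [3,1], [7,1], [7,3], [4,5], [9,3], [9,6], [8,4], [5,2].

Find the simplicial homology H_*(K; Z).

H_0 ≅ Z^2,  H_1 ≅ Z^3.

We work with the vertex ordering 1 < 2 < 3 < 4 < 5 < 6 < 7 < 8 < 9. The simplices of K, each written with vertices in increasing order, are:

  0-simplices (9): [1], [2], [3], [4], [5], [6], [7], [8], [9]
  1-simplices (10): [1,3], [1,7], [2,5], [2,8], [3,6], [3,7], [3,9], [4,5], [4,8], [6,9]

Hence C_0 ≅ Z^9, C_1 ≅ Z^10.

The boundary map ∂_1: C_1 → C_0 maps an edge to its endpoints' difference, ∂[p,q] = q − p.
As a 9×10 matrix over Z this has rank 7, with invariant factors (1,1,1,1,1,1,1).

Now H_k = ker ∂_k / im ∂_{k+1}, so:

  H_0: rank C_0 − rank ∂_1 = 9 − 7 = 2, and the invariant factors of ∂_1 are all 1, so H_0 = Z^2.
  H_1: rank ker ∂_1 − rank ∂_2 = (10 − 7) − 0 = 3, and there is no ∂_2, so H_1 = Z^3.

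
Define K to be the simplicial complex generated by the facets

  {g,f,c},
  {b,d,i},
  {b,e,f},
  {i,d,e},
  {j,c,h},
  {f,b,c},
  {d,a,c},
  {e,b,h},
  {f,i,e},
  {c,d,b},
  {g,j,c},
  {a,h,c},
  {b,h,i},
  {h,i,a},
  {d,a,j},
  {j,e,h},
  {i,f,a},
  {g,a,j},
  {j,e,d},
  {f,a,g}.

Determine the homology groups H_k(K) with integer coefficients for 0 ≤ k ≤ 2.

H_0 ≅ Z,  H_1 ≅ Z ⊕ Z/2,  H_2 = 0.

Fix the vertex order a < b < c < d < e < f < g < h < i < j and write every simplex with vertices in increasing order. Then dim K = 2 and the simplices of K are:

  0-simplices (10): a, b, c, d, e, f, g, h, i, j
  1-simplices (30): ac, ad, af, ag, ah, ai, aj, bc, bd, be, bf, bh, bi, cd, cf, cg, ch, cj, de, di, dj, ef, eh, ei, ej, fg, fi, gj, hi, hj
  2-simplices (20): acd, ach, adj, afg, afi, agj, ahi, bcd, bcf, bdi, bef, beh, bhi, cfg, cgj, chj, dei, dej, efi, ehj

Hence C_0 ≅ Z^10, C_1 ≅ Z^30, C_2 ≅ Z^20.

Boundary ∂_1: C_1 → C_0 sends each edge [p,q] (with p < q) to q − p.
This gives a 10×30 integer matrix of rank 9; reducing to Smith normal form yields diagonal entries (1,1,1,1,1,1,1,1,1).

∂_2: C_2 → C_1 sends each 2-simplex [p,q,r] to [q,r] − [p,r] + [p,q]. For instance
  ∂afi = fi − ai + af,
  ∂dej = ej − dj + de.
The 30×20 boundary matrix has rank 20 and Smith normal form diag(1,1,1,1,1,1,1,1,1,1,1,1,1,1,1,1,1,1,1,2).

Now H_k = ker ∂_k / im ∂_{k+1}, so:

  H_0: rank C_0 − rank ∂_1 = 10 − 9 = 1, and the invariant factors of ∂_1 are all 1, so H_0 ≅ Z.
  H_1: rank ker ∂_1 − rank ∂_2 = (30 − 9) − 20 = 1, and ∂_2 has invariant factor 2 > 1, so H_1 ≅ Z ⊕ Z/2.
  H_2: rank ker ∂_2 − rank ∂_3 = (20 − 20) − 0 = 0, and there is no ∂_3, so H_2 ≅ 0.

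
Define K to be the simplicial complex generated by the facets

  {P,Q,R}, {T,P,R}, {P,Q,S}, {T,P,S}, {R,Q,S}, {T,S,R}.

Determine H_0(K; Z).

Order the vertices as P < Q < R < S < T. Listing each simplex with vertices in this order, K has dimension 2 with simplices:

  0-simplices (5): P, Q, R, S, T
  1-simplices (9): PQ, PR, PS, PT, QR, QS, RS, RT, ST
  2-simplices (6): PQR, PQS, PRT, PST, QRS, RST

so the chain groups are C_0 ≅ Z^5, C_1 ≅ Z^9, C_2 ≅ Z^6.

∂_1: C_1 → C_0 maps an edge to its endpoints' difference, ∂[p,q] = q − p.
The resulting 5×9 matrix has rank 4, and its Smith normal form has invariant factors (1,1,1,1).

The boundary map ∂_2: C_2 → C_1 maps a triangle to the signed sum of its edges. For instance
  ∂PRT = RT − PT + PR,
  ∂RST = ST − RT + RS.
This gives a 9×6 integer matrix of rank 5; reducing to Smith normal form yields diagonal entries (1,1,1,1,1).

Reading off H_k = ker ∂_k / im ∂_{k+1}:

  H_0: rank C_0 − rank ∂_1 = 5 − 4 = 1, and the invariant factors of ∂_1 are all 1, so H_0 ≅ Z.

H_0 ≅ Z.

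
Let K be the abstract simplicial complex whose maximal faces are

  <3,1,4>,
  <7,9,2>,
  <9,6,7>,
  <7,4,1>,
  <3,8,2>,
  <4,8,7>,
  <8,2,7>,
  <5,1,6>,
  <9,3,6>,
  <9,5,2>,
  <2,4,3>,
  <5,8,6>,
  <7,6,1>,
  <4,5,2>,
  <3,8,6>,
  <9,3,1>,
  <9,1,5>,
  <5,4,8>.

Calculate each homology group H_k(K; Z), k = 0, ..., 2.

H_0 ≅ Z,  H_1 ≅ Z ⊕ Z/2,  H_2 = 0.

K has 9 vertices, 27 edges, 18 triangles.
rank ∂_0 = 0, rank ∂_1 = 8 ⇒ b_0 = 9 − 0 − 8 = 1; all invariant factors of ∂_1 are 1 so no torsion. So H_0 = Z.
rank ∂_1 = 8, rank ∂_2 = 18 ⇒ b_1 = 27 − 8 − 18 = 1; ∂_2 has invariant factor(s) [2] giving torsion. So H_1 = Z ⊕ Z/2.
rank ∂_2 = 18, rank ∂_3 = 0 ⇒ b_2 = 18 − 18 − 0 = 0. So H_2 = 0.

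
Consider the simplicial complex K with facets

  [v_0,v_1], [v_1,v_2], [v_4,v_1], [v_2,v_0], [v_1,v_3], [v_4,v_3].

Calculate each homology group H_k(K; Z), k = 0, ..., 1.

H_0 ≅ Z,  H_1 ≅ Z^2.

K has 5 vertices, 6 edges.
rank ∂_0 = 0, rank ∂_1 = 4 ⇒ b_0 = 5 − 0 − 4 = 1; all invariant factors of ∂_1 are 1 so no torsion. So H_0 ≅ Z.
rank ∂_1 = 4, rank ∂_2 = 0 ⇒ b_1 = 6 − 4 − 0 = 2. So H_1 ≅ Z^2.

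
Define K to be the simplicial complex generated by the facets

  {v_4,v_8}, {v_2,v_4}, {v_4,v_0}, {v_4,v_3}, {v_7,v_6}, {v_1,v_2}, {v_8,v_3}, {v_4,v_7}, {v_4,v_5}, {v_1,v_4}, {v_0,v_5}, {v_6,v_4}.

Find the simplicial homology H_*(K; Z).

Order the vertices as v_0 < v_1 < v_2 < v_3 < v_4 < v_5 < v_6 < v_7 < v_8. Listing each simplex with vertices in this order, K has dimension 1 with simplices:

  0-simplices (9): [v_0], [v_1], [v_2], [v_3], [v_4], [v_5], [v_6], [v_7], [v_8]
  1-simplices (12): [v_0,v_4], [v_0,v_5], [v_1,v_2], [v_1,v_4], [v_2,v_4], [v_3,v_4], [v_3,v_8], [v_4,v_5], [v_4,v_6], [v_4,v_7], [v_4,v_8], [v_6,v_7]

Hence C_0 ≅ Z^9, C_1 ≅ Z^12.

Boundary ∂_1: C_1 → C_0 sends each edge [p,q] (with p < q) to q − p.
As a 9×12 matrix over Z this has rank 8, with invariant factors (1,1,1,1,1,1,1,1).

Computing H_k = (kernel of ∂_k) / (image of ∂_{k+1}):

  H_0: rank C_0 − rank ∂_1 = 9 − 8 = 1, and the invariant factors of ∂_1 are all 1, so H_0 = Z.
  H_1: rank ker ∂_1 − rank ∂_2 = (12 − 8) − 0 = 4, and there is no ∂_2, so H_1 = Z^4.

H_0 = Z,  H_1 = Z^4.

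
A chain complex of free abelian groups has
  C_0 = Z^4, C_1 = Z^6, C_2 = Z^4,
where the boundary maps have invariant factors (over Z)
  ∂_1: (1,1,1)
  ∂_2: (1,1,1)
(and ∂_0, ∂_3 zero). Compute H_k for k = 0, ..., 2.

H_0 = Z,  H_1 = 0,  H_2 = Z.

H_0: b_0 = 4 − 0 − 3 = 1; torsion from ∂_1 factors > 1: none. So H_0 = Z.
H_1: b_1 = 6 − 3 − 3 = 0; torsion from ∂_2 factors > 1: none. So H_1 = 0.
H_2: b_2 = 4 − 3 − 0 = 1; torsion from ∂_3 factors > 1: none. So H_2 = Z.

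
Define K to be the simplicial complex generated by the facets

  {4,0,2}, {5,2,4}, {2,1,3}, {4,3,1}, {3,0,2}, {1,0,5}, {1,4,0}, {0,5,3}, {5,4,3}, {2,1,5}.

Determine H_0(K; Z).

Fix the vertex order 0 < 1 < 2 < 3 < 4 < 5 and write every simplex with vertices in increasing order. Then dim K = 2 and the simplices of K are:

  0-simplices (6): [0], [1], [2], [3], [4], [5]
  1-simplices (15): [0,1], [0,2], [0,3], [0,4], [0,5], [1,2], [1,3], [1,4], [1,5], [2,3], [2,4], [2,5], [3,4], [3,5], [4,5]
  2-simplices (10): [0,1,4], [0,1,5], [0,2,3], [0,2,4], [0,3,5], [1,2,3], [1,2,5], [1,3,4], [2,4,5], [3,4,5]

Hence C_0 ≅ Z^6, C_1 ≅ Z^15, C_2 ≅ Z^10.

Boundary ∂_1: C_1 → C_0 maps an edge to its endpoints' difference, ∂[p,q] = q − p.
The 6×15 boundary matrix has rank 5 and Smith normal form diag(1,1,1,1,1).

Boundary ∂_2: C_2 → C_1 maps a triangle to the signed sum of its edges. For instance
  ∂[0,2,4] = [2,4] − [0,4] + [0,2],
  ∂[1,2,5] = [2,5] − [1,5] + [1,2].
The resulting 15×10 matrix has rank 10, and its Smith normal form has invariant factors (1,1,1,1,1,1,1,1,1,2).

Computing H_k = (kernel of ∂_k) / (image of ∂_{k+1}):

  H_0: rank C_0 − rank ∂_1 = 6 − 5 = 1, and the invariant factors of ∂_1 are all 1, so H_0 ≅ Z.

H_0 ≅ Z.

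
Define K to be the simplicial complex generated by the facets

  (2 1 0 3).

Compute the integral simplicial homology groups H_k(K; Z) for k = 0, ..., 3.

H_0 = Z,  H_1 = 0,  H_2 = 0,  H_3 = 0.

K has 4 vertices, 6 edges, 4 triangles, 1 3-simplex.
rank ∂_0 = 0, rank ∂_1 = 3 ⇒ b_0 = 4 − 0 − 3 = 1; all invariant factors of ∂_1 are 1 so no torsion. So H_0 ≅ Z.
rank ∂_1 = 3, rank ∂_2 = 3 ⇒ b_1 = 6 − 3 − 3 = 0; all invariant factors of ∂_2 are 1 so no torsion. So H_1 ≅ 0.
rank ∂_2 = 3, rank ∂_3 = 1 ⇒ b_2 = 4 − 3 − 1 = 0; all invariant factors of ∂_3 are 1 so no torsion. So H_2 ≅ 0.
rank ∂_3 = 1, rank ∂_4 = 0 ⇒ b_3 = 1 − 1 − 0 = 0. So H_3 ≅ 0.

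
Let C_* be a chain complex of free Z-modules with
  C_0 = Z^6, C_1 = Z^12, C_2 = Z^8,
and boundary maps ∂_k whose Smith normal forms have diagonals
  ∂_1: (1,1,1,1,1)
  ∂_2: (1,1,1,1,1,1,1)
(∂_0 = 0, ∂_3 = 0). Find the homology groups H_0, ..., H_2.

H_0 ≅ Z,  H_1 = 0,  H_2 ≅ Z.

H_0: b_0 = 6 − 0 − 5 = 1; torsion from ∂_1 factors > 1: none. So H_0 ≅ Z.
H_1: b_1 = 12 − 5 − 7 = 0; torsion from ∂_2 factors > 1: none. So H_1 ≅ 0.
H_2: b_2 = 8 − 7 − 0 = 1; torsion from ∂_3 factors > 1: none. So H_2 ≅ Z.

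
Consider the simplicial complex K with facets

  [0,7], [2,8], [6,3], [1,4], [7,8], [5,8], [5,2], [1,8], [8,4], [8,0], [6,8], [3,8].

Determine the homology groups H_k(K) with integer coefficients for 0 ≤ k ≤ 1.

H_0 = Z,  H_1 = Z^4.

Order the vertices as 0 < 1 < 2 < 3 < 4 < 5 < 6 < 7 < 8. Listing each simplex with vertices in this order, K has dimension 1 with simplices:

  0-simplices (9): [0], [1], [2], [3], [4], [5], [6], [7], [8]
  1-simplices (12): [0,7], [0,8], [1,4], [1,8], [2,5], [2,8], [3,6], [3,8], [4,8], [5,8], [6,8], [7,8]

giving chain groups C_0 ≅ Z^9, C_1 ≅ Z^12.

∂_1: C_1 → C_0 maps an edge to its endpoints' difference, ∂[p,q] = q − p.
As a 9×12 matrix over Z this has rank 8, with invariant factors (1,1,1,1,1,1,1,1).

Now H_k = ker ∂_k / im ∂_{k+1}, so:

  H_0: rank C_0 − rank ∂_1 = 9 − 8 = 1, and the invariant factors of ∂_1 are all 1, so H_0 ≅ Z.
  H_1: rank ker ∂_1 − rank ∂_2 = (12 − 8) − 0 = 4, and there is no ∂_2, so H_1 ≅ Z^4.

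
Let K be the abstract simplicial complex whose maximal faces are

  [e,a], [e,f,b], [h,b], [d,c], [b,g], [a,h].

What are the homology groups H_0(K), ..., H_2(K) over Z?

Fix the vertex order a < b < c < d < e < f < g < h and write every simplex with vertices in increasing order. Then dim K = 2 and the simplices of K are:

  0-simplices (8): a, b, c, d, e, f, g, h
  1-simplices (8): ae, ah, be, bf, bg, bh, cd, ef
  2-simplices (1): bef

giving chain groups C_0 ≅ Z^8, C_1 ≅ Z^8, C_2 ≅ Z^1.

Boundary ∂_1: C_1 → C_0 sends each edge [p,q] (with p < q) to q − p.
As a 8×8 matrix over Z this has rank 6, with invariant factors (1,1,1,1,1,1).

The boundary map ∂_2: C_2 → C_1 sends each 2-simplex [p,q,r] to [q,r] − [p,r] + [p,q]. For instance
  ∂bef = ef − bf + be.
As a 8×1 matrix over Z this has rank 1, with invariant factors (1).

Computing H_k = (kernel of ∂_k) / (image of ∂_{k+1}):

  H_0: rank C_0 − rank ∂_1 = 8 − 6 = 2, and the invariant factors of ∂_1 are all 1, so H_0 ≅ Z^2.
  H_1: rank ker ∂_1 − rank ∂_2 = (8 − 6) − 1 = 1, and the invariant factors of ∂_2 are all 1, so H_1 ≅ Z.
  H_2: rank ker ∂_2 − rank ∂_3 = (1 − 1) − 0 = 0, and there is no ∂_3, so H_2 ≅ 0.

H_0 ≅ Z^2,  H_1 ≅ Z,  H_2 = 0.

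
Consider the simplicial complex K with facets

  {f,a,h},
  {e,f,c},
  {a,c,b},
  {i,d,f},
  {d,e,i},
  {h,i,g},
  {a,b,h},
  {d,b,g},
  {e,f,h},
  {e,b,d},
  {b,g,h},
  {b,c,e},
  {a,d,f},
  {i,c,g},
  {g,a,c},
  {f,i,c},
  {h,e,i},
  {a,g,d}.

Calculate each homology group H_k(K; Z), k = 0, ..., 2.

H_0 = Z,  H_1 = Z ⊕ Z/2,  H_2 = 0.

Order the vertices as a < b < c < d < e < f < g < h < i. Listing each simplex with vertices in this order, K has dimension 2 with simplices:

  0-simplices (9): a, b, c, d, e, f, g, h, i
  1-simplices (27): ab, ac, ad, af, ag, ah, bc, bd, be, bg, bh, ce, cf, cg, ci, de, df, dg, di, ef, eh, ei, fh, fi, gh, gi, hi
  2-simplices (18): abc, abh, acg, adf, adg, afh, bce, bde, bdg, bgh, cef, cfi, cgi, dei, dfi, efh, ehi, ghi

Hence C_0 ≅ Z^9, C_1 ≅ Z^27, C_2 ≅ Z^18.

The boundary map ∂_1: C_1 → C_0 sends each edge [p,q] (with p < q) to q − p. For instance
  ∂hi = i − h.
The resulting 9×27 matrix has rank 8, and its Smith normal form has invariant factors (1,1,1,1,1,1,1,1).

∂_2: C_2 → C_1 maps a triangle to the signed sum of its edges. For instance
  ∂bgh = gh − bh + bg,
  ∂adf = df − af + ad.
This gives a 27×18 integer matrix of rank 18; reducing to Smith normal form yields diagonal entries (1,1,1,1,1,1,1,1,1,1,1,1,1,1,1,1,1,2).

Now H_k = ker ∂_k / im ∂_{k+1}, so:

  H_0: rank C_0 − rank ∂_1 = 9 − 8 = 1, and the invariant factors of ∂_1 are all 1, so H_0 ≅ Z.
  H_1: rank ker ∂_1 − rank ∂_2 = (27 − 8) − 18 = 1, and ∂_2 has invariant factor 2 > 1, so H_1 ≅ Z ⊕ Z/2.
  H_2: rank ker ∂_2 − rank ∂_3 = (18 − 18) − 0 = 0, and there is no ∂_3, so H_2 ≅ 0.

As a check, the Euler characteristic is 9 − 27 + 18 = 0, which agrees with 1 − 1 + 0 = 0.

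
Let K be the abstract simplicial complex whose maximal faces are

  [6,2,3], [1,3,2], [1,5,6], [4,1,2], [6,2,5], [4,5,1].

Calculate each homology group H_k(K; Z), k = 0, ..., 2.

Fix the vertex order 1 < 2 < 3 < 4 < 5 < 6 and write every simplex with vertices in increasing order. Then dim K = 2 and the simplices of K are:

  0-simplices (6): [1], [2], [3], [4], [5], [6]
  1-simplices (12): [1,2], [1,3], [1,4], [1,5], [1,6], [2,3], [2,4], [2,5], [2,6], [3,6], [4,5], [5,6]
  2-simplices (6): [1,2,3], [1,2,4], [1,4,5], [1,5,6], [2,3,6], [2,5,6]

so the chain groups are C_0 ≅ Z^6, C_1 ≅ Z^12, C_2 ≅ Z^6.

The boundary map ∂_1: C_1 → C_0 is given by ∂[p,q] = [q] − [p]. For instance
  ∂[4,5] = [5] − [4].
As a 6×12 matrix over Z this has rank 5, with invariant factors (1,1,1,1,1).

∂_2: C_2 → C_1 sends each 2-simplex [p,q,r] to [q,r] − [p,r] + [p,q]. For instance
  ∂[1,4,5] = [4,5] − [1,5] + [1,4],
  ∂[2,3,6] = [3,6] − [2,6] + [2,3].
This gives a 12×6 integer matrix of rank 6; reducing to Smith normal form yields diagonal entries (1,1,1,1,1,1).

Reading off H_k = ker ∂_k / im ∂_{k+1}:

  H_0: rank C_0 − rank ∂_1 = 6 − 5 = 1, and the invariant factors of ∂_1 are all 1, so H_0 ≅ Z.
  H_1: rank ker ∂_1 − rank ∂_2 = (12 − 5) − 6 = 1, and the invariant factors of ∂_2 are all 1, so H_1 ≅ Z.
  H_2: rank ker ∂_2 − rank ∂_3 = (6 − 6) − 0 = 0, and there is no ∂_3, so H_2 ≅ 0.

As a check, the Euler characteristic is 6 − 12 + 6 = 0, which agrees with 1 − 1 + 0 = 0.
(K is a triangulation of the cylinder S^1 x I.)

H_0 = Z,  H_1 = Z,  H_2 = 0.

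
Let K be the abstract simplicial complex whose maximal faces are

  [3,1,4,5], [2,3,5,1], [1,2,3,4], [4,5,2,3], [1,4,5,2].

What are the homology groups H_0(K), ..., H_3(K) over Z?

H_0 = Z,  H_1 = 0,  H_2 = 0,  H_3 = Z.

Order the vertices as 1 < 2 < 3 < 4 < 5. Listing each simplex with vertices in this order, K has dimension 3 with simplices:

  0-simplices (5): [1], [2], [3], [4], [5]
  1-simplices (10): [1,2], [1,3], [1,4], [1,5], [2,3], [2,4], [2,5], [3,4], [3,5], [4,5]
  2-simplices (10): [1,2,3], [1,2,4], [1,2,5], [1,3,4], [1,3,5], [1,4,5], [2,3,4], [2,3,5], [2,4,5], [3,4,5]
  3-simplices (5): [1,2,3,4], [1,2,3,5], [1,2,4,5], [1,3,4,5], [2,3,4,5]

Hence C_0 ≅ Z^5, C_1 ≅ Z^10, C_2 ≅ Z^10, C_3 ≅ Z^5.

The boundary map ∂_1: C_1 → C_0 sends each edge [p,q] (with p < q) to q − p.
The 5×10 boundary matrix has rank 4 and Smith normal form diag(1,1,1,1).

The boundary map ∂_2: C_2 → C_1 acts by ∂[p,q,r] = [q,r] − [p,r] + [p,q]. For instance
  ∂[2,3,4] = [3,4] − [2,4] + [2,3],
  ∂[1,3,5] = [3,5] − [1,5] + [1,3].
As a 10×10 matrix over Z this has rank 6, with invariant factors (1,1,1,1,1,1).

The boundary map ∂_3: C_3 → C_2 sends each 3-simplex σ to the alternating sum Σ_i (−1)^i (σ with its i-th vertex removed). For instance
  ∂[2,3,4,5] = [3,4,5] − [2,4,5] + [2,3,5] − [2,3,4],
  ∂[1,2,4,5] = [2,4,5] − [1,4,5] + [1,2,5] − [1,2,4].
As a 10×5 matrix over Z this has rank 4, with invariant factors (1,1,1,1).

Reading off H_k = ker ∂_k / im ∂_{k+1}:

  H_0: rank C_0 − rank ∂_1 = 5 − 4 = 1, and the invariant factors of ∂_1 are all 1, so H_0 ≅ Z.
  H_1: rank ker ∂_1 − rank ∂_2 = (10 − 4) − 6 = 0, and the invariant factors of ∂_2 are all 1, so H_1 ≅ 0.
  H_2: rank ker ∂_2 − rank ∂_3 = (10 − 6) − 4 = 0, and the invariant factors of ∂_3 are all 1, so H_2 ≅ 0.
  H_3: rank ker ∂_3 − rank ∂_4 = (5 − 4) − 0 = 1, and there is no ∂_4, so H_3 ≅ Z.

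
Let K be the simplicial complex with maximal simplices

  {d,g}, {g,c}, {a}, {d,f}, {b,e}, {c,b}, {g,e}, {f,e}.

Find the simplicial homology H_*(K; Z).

Order the vertices as a < b < c < d < e < f < g. Listing each simplex with vertices in this order, K has dimension 1 with simplices:

  0-simplices (7): a, b, c, d, e, f, g
  1-simplices (7): bc, be, cg, df, dg, ef, eg

giving chain groups C_0 ≅ Z^7, C_1 ≅ Z^7.

∂_1: C_1 → C_0 sends each edge [p,q] (with p < q) to q − p. For instance
  ∂dg = g − d.
The 7×7 boundary matrix has rank 5 and Smith normal form diag(1,1,1,1,1).

Reading off H_k = ker ∂_k / im ∂_{k+1}:

  H_0: rank C_0 − rank ∂_1 = 7 − 5 = 2, and the invariant factors of ∂_1 are all 1, so H_0 = Z^2.
  H_1: rank ker ∂_1 − rank ∂_2 = (7 − 5) − 0 = 2, and there is no ∂_2, so H_1 = Z^2.

H_0 = Z^2,  H_1 = Z^2.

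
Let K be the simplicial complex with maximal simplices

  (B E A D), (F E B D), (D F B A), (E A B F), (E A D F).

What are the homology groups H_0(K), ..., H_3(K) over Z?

H_0 = Z,  H_1 = 0,  H_2 = 0,  H_3 = Z.

Fix the vertex order A < B < D < E < F and write every simplex with vertices in increasing order. Then dim K = 3 and the simplices of K are:

  0-simplices (5): A, B, D, E, F
  1-simplices (10): AB, AD, AE, AF, BD, BE, BF, DE, DF, EF
  2-simplices (10): ABD, ABE, ABF, ADE, ADF, AEF, BDE, BDF, BEF, DEF
  3-simplices (5): ABDE, ABDF, ABEF, ADEF, BDEF

giving chain groups C_0 ≅ Z^5, C_1 ≅ Z^10, C_2 ≅ Z^10, C_3 ≅ Z^5.

The boundary map ∂_1: C_1 → C_0 is given by ∂[p,q] = [q] − [p]. For instance
  ∂AB = B − A.
As a 5×10 matrix over Z this has rank 4, with invariant factors (1,1,1,1).

∂_2: C_2 → C_1 maps a triangle to the signed sum of its edges. For instance
  ∂ABD = BD − AD + AB,
  ∂ADF = DF − AF + AD.
The resulting 10×10 matrix has rank 6, and its Smith normal form has invariant factors (1,1,1,1,1,1).

Boundary ∂_3: C_3 → C_2 sends each 3-simplex σ to the alternating sum Σ_i (−1)^i (σ with its i-th vertex removed). For instance
  ∂ABDF = BDF − ADF + ABF − ABD,
  ∂ABEF = BEF − AEF + ABF − ABE.
The 10×5 boundary matrix has rank 4 and Smith normal form diag(1,1,1,1).

Reading off H_k = ker ∂_k / im ∂_{k+1}:

  H_0: rank C_0 − rank ∂_1 = 5 − 4 = 1, and the invariant factors of ∂_1 are all 1, so H_0 = Z.
  H_1: rank ker ∂_1 − rank ∂_2 = (10 − 4) − 6 = 0, and the invariant factors of ∂_2 are all 1, so H_1 = 0.
  H_2: rank ker ∂_2 − rank ∂_3 = (10 − 6) − 4 = 0, and the invariant factors of ∂_3 are all 1, so H_2 = 0.
  H_3: rank ker ∂_3 − rank ∂_4 = (5 − 4) − 0 = 1, and there is no ∂_4, so H_3 = Z.

As a check, the Euler characteristic is 5 − 10 + 10 − 5 = 0, which agrees with 1 − 0 + 0 − 1 = 0.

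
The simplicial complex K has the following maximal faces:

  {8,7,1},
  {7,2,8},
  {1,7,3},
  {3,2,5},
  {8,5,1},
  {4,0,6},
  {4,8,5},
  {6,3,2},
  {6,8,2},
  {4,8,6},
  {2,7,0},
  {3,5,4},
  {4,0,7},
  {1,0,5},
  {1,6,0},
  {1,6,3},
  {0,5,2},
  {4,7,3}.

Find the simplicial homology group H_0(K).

Fix the vertex order 0 < 1 < 2 < 3 < 4 < 5 < 6 < 7 < 8 and write every simplex with vertices in increasing order. Then dim K = 2 and the simplices of K are:

  0-simplices (9): [0], [1], [2], [3], [4], [5], [6], [7], [8]
  1-simplices (27): (27 of them)
  2-simplices (18): [0,1,5], [0,1,6], [0,2,5], [0,2,7], [0,4,6], [0,4,7], [1,3,6], [1,3,7], [1,5,8], [1,7,8], [2,3,5], [2,3,6], [2,6,8], [2,7,8], [3,4,5], [3,4,7], [4,5,8], [4,6,8]

so the chain groups are C_0 ≅ Z^9, C_1 ≅ Z^27, C_2 ≅ Z^18.

The boundary map ∂_1: C_1 → C_0 maps an edge to its endpoints' difference, ∂[p,q] = q − p. For instance
  ∂[0,4] = [4] − [0].
The 9×27 boundary matrix has rank 8 and Smith normal form diag(1,1,1,1,1,1,1,1).

∂_2: C_2 → C_1 sends each 2-simplex [p,q,r] to [q,r] − [p,r] + [p,q]. For instance
  ∂[4,6,8] = [6,8] − [4,8] + [4,6],
  ∂[1,3,6] = [3,6] − [1,6] + [1,3].
This gives a 27×18 integer matrix of rank 17; reducing to Smith normal form yields diagonal entries (1,1,1,1,1,1,1,1,1,1,1,1,1,1,1,1,1).

Computing H_k = (kernel of ∂_k) / (image of ∂_{k+1}):

  H_0: rank C_0 − rank ∂_1 = 9 − 8 = 1, and the invariant factors of ∂_1 are all 1, so H_0 = Z.

(K is a triangulation of the torus T^2.)

H_0 ≅ Z.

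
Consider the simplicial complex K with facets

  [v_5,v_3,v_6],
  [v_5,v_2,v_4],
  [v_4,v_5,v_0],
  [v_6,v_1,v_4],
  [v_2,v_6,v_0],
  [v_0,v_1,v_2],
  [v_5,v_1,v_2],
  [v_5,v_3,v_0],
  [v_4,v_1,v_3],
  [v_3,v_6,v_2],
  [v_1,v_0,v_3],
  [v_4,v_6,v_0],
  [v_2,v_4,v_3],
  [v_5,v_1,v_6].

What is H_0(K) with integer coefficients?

K has 7 vertices, 21 edges, 14 triangles.
rank ∂_0 = 0, rank ∂_1 = 6 ⇒ b_0 = 7 − 0 − 6 = 1; all invariant factors of ∂_1 are 1 so no torsion. So H_0 ≅ Z.

H_0 ≅ Z.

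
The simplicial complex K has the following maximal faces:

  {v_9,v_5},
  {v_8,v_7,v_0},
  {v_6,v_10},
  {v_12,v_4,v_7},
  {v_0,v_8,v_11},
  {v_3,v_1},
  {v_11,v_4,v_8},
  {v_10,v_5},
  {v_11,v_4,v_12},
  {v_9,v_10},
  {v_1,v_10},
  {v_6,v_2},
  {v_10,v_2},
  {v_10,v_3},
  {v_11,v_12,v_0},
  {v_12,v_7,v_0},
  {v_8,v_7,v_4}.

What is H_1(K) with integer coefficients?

We work with the vertex ordering v_0 < v_1 < v_2 < v_3 < v_4 < v_5 < v_6 < v_7 < v_8 < v_9 < v_10 < v_11 < v_12. The simplices of K, each written with vertices in increasing order, are:

  0-simplices (13): [v_0], [v_1], [v_2], [v_3], [v_4], [v_5], [v_6], [v_7], [v_8], [v_9], [v_10], [v_11], [v_12]
  1-simplices (21): (21 of them)
  2-simplices (8): [v_0,v_7,v_8], [v_0,v_7,v_12], [v_0,v_8,v_11], [v_0,v_11,v_12], [v_4,v_7,v_8], [v_4,v_7,v_12], [v_4,v_8,v_11], [v_4,v_11,v_12]

Hence C_0 ≅ Z^13, C_1 ≅ Z^21, C_2 ≅ Z^8.

∂_1: C_1 → C_0 sends each edge [p,q] (with p < q) to q − p. For instance
  ∂[v_4,v_11] = [v_11] − [v_4].
The resulting 13×21 matrix has rank 11, and its Smith normal form has invariant factors (1,1,1,1,1,1,1,1,1,1,1).

∂_2: C_2 → C_1 sends each 2-simplex [p,q,r] to [q,r] − [p,r] + [p,q]. For instance
  ∂[v_0,v_7,v_8] = [v_7,v_8] − [v_0,v_8] + [v_0,v_7],
  ∂[v_0,v_7,v_12] = [v_7,v_12] − [v_0,v_12] + [v_0,v_7].
The resulting 21×8 matrix has rank 7, and its Smith normal form has invariant factors (1,1,1,1,1,1,1).

From H_k ≅ ker(∂_k) / im(∂_{k+1}) we obtain:

  H_1: rank ker ∂_1 − rank ∂_2 = (21 − 11) − 7 = 3, and the invariant factors of ∂_2 are all 1, so H_1 = Z^3.

H_1 ≅ Z^3.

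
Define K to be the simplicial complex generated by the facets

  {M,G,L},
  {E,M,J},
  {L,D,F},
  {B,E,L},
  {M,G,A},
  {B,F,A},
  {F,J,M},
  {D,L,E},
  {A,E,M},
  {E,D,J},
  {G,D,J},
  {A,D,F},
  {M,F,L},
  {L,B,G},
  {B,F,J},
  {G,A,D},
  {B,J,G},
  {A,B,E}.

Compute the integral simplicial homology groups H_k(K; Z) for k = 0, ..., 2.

H_0 ≅ Z,  H_1 ≅ Z^2,  H_2 ≅ Z.

Take the total order A < B < D < E < F < G < J < L < M on the vertex set. Then K (dimension 2) consists of the simplices:

  0-simplices (9): A, B, D, E, F, G, J, L, M
  1-simplices (27): AB, AD, AE, AF, AG, AM, BE, BF, BG, BJ, BL, DE, DF, DG, DJ, DL, EJ, EL, EM, FJ, FL, FM, GJ, GL, GM, JM, LM
  2-simplices (18): ABE, ABF, ADF, ADG, AEM, AGM, BEL, BFJ, BGJ, BGL, DEJ, DEL, DFL, DGJ, EJM, FJM, FLM, GLM

giving chain groups C_0 ≅ Z^9, C_1 ≅ Z^27, C_2 ≅ Z^18.

∂_1: C_1 → C_0 maps an edge to its endpoints' difference, ∂[p,q] = q − p.
This gives a 9×27 integer matrix of rank 8; reducing to Smith normal form yields diagonal entries (1,1,1,1,1,1,1,1).

Boundary ∂_2: C_2 → C_1 acts by ∂[p,q,r] = [q,r] − [p,r] + [p,q]. For instance
  ∂BEL = EL − BL + BE,
  ∂BFJ = FJ − BJ + BF.
This gives a 27×18 integer matrix of rank 17; reducing to Smith normal form yields diagonal entries (1,1,1,1,1,1,1,1,1,1,1,1,1,1,1,1,1).

Reading off H_k = ker ∂_k / im ∂_{k+1}:

  H_0: rank C_0 − rank ∂_1 = 9 − 8 = 1, and the invariant factors of ∂_1 are all 1, so H_0 ≅ Z.
  H_1: rank ker ∂_1 − rank ∂_2 = (27 − 8) − 17 = 2, and the invariant factors of ∂_2 are all 1, so H_1 ≅ Z^2.
  H_2: rank ker ∂_2 − rank ∂_3 = (18 − 17) − 0 = 1, and there is no ∂_3, so H_2 ≅ Z.

As a check, the Euler characteristic is 9 − 27 + 18 = 0, which agrees with 1 − 2 + 1 = 0.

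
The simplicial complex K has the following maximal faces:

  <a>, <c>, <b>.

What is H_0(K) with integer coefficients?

Order the vertices as a < b < c. Listing each simplex with vertices in this order, K has dimension 0 with simplices:

  0-simplices (3): a, b, c

giving chain groups C_0 ≅ Z^3.

From H_k ≅ ker(∂_k) / im(∂_{k+1}) we obtain:

  H_0: rank C_0 − rank ∂_1 = 3 − 0 = 3, and there is no ∂_1, so H_0 = Z^3.

H_0 ≅ Z^3.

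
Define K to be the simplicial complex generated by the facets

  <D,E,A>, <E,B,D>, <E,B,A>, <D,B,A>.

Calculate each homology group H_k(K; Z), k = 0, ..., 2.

H_0 ≅ Z,  H_1 = 0,  H_2 ≅ Z.

K has 4 vertices, 6 edges, 4 triangles.
rank ∂_0 = 0, rank ∂_1 = 3 ⇒ b_0 = 4 − 0 − 3 = 1; all invariant factors of ∂_1 are 1 so no torsion. So H_0 = Z.
rank ∂_1 = 3, rank ∂_2 = 3 ⇒ b_1 = 6 − 3 − 3 = 0; all invariant factors of ∂_2 are 1 so no torsion. So H_1 = 0.
rank ∂_2 = 3, rank ∂_3 = 0 ⇒ b_2 = 4 − 3 − 0 = 1. So H_2 = Z.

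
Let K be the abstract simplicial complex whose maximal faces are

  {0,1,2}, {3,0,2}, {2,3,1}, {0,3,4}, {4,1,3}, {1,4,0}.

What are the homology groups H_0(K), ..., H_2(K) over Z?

H_0 = Z,  H_1 = 0,  H_2 = Z.

Order the vertices as 0 < 1 < 2 < 3 < 4. Listing each simplex with vertices in this order, K has dimension 2 with simplices:

  0-simplices (5): [0], [1], [2], [3], [4]
  1-simplices (9): [0,1], [0,2], [0,3], [0,4], [1,2], [1,3], [1,4], [2,3], [3,4]
  2-simplices (6): [0,1,2], [0,1,4], [0,2,3], [0,3,4], [1,2,3], [1,3,4]

giving chain groups C_0 ≅ Z^5, C_1 ≅ Z^9, C_2 ≅ Z^6.

Boundary ∂_1: C_1 → C_0 is given by ∂[p,q] = [q] − [p].
The resulting 5×9 matrix has rank 4, and its Smith normal form has invariant factors (1,1,1,1).

∂_2: C_2 → C_1 sends each 2-simplex [p,q,r] to [q,r] − [p,r] + [p,q]. For instance
  ∂[0,1,2] = [1,2] − [0,2] + [0,1],
  ∂[0,3,4] = [3,4] − [0,4] + [0,3].
As a 9×6 matrix over Z this has rank 5, with invariant factors (1,1,1,1,1).

Reading off H_k = ker ∂_k / im ∂_{k+1}:

  H_0: rank C_0 − rank ∂_1 = 5 − 4 = 1, and the invariant factors of ∂_1 are all 1, so H_0 = Z.
  H_1: rank ker ∂_1 − rank ∂_2 = (9 − 4) − 5 = 0, and the invariant factors of ∂_2 are all 1, so H_1 = 0.
  H_2: rank ker ∂_2 − rank ∂_3 = (6 − 5) − 0 = 1, and there is no ∂_3, so H_2 = Z.

As a check, the Euler characteristic is 5 − 9 + 6 = 2, which agrees with 1 − 0 + 1 = 2.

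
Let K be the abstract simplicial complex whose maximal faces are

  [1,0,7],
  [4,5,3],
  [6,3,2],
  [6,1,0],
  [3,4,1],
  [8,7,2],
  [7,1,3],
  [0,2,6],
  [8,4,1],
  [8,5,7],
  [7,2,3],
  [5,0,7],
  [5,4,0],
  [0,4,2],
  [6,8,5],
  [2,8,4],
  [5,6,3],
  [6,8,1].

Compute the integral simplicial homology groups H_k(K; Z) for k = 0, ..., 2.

Fix the vertex order 0 < 1 < 2 < 3 < 4 < 5 < 6 < 7 < 8 and write every simplex with vertices in increasing order. Then dim K = 2 and the simplices of K are:

  0-simplices (9): [0], [1], [2], [3], [4], [5], [6], [7], [8]
  1-simplices (27): (27 of them)
  2-simplices (18): [0,1,6], [0,1,7], [0,2,4], [0,2,6], [0,4,5], [0,5,7], [1,3,4], [1,3,7], [1,4,8], [1,6,8], [2,3,6], [2,3,7], [2,4,8], [2,7,8], [3,4,5], [3,5,6], [5,6,8], [5,7,8]

so the chain groups are C_0 ≅ Z^9, C_1 ≅ Z^27, C_2 ≅ Z^18.

∂_1: C_1 → C_0 maps an edge to its endpoints' difference, ∂[p,q] = q − p. For instance
  ∂[2,4] = [4] − [2].
The resulting 9×27 matrix has rank 8, and its Smith normal form has invariant factors (1,1,1,1,1,1,1,1).

∂_2: C_2 → C_1 acts by ∂[p,q,r] = [q,r] − [p,r] + [p,q]. For instance
  ∂[0,4,5] = [4,5] − [0,5] + [0,4],
  ∂[2,7,8] = [7,8] − [2,8] + [2,7].
The resulting 27×18 matrix has rank 17, and its Smith normal form has invariant factors (1,1,1,1,1,1,1,1,1,1,1,1,1,1,1,1,1).

From H_k ≅ ker(∂_k) / im(∂_{k+1}) we obtain:

  H_0: rank C_0 − rank ∂_1 = 9 − 8 = 1, and the invariant factors of ∂_1 are all 1, so H_0 = Z.
  H_1: rank ker ∂_1 − rank ∂_2 = (27 − 8) − 17 = 2, and the invariant factors of ∂_2 are all 1, so H_1 = Z^2.
  H_2: rank ker ∂_2 − rank ∂_3 = (18 − 17) − 0 = 1, and there is no ∂_3, so H_2 = Z.

H_0 = Z,  H_1 = Z^2,  H_2 = Z.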